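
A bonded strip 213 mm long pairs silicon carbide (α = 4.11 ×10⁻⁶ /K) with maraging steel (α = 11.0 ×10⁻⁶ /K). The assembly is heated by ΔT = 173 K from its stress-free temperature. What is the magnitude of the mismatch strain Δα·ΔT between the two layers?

1.19×10⁻³

Δα = |4.11 − 11.0|×10⁻⁶/K = 6.89×10⁻⁶/K.
Mismatch strain = Δα·ΔT = 6.89×10⁻⁶ × 173.0 = 1.19×10⁻³.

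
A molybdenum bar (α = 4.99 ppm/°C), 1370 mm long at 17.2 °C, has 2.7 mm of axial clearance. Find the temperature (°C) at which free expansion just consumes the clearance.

α·L₀·ΔT = 2.7 mm ⇒ ΔT = 2.7 / (4.99×10⁻⁶ × 1370.0) = 395.0 K.
T = 17.2 + 395.0 = 412.2 °C.

412 °C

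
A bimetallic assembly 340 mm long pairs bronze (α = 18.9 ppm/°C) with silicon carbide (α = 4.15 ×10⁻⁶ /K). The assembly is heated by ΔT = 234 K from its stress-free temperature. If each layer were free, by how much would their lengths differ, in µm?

Δα = |18.9 − 4.15|×10⁻⁶/K = 14.7×10⁻⁶/K.
ΔL_mismatch = Δα·L·ΔT = 14.7×10⁻⁶ × 340.0 mm × 234.0 K = 1170 µm.

1170 µm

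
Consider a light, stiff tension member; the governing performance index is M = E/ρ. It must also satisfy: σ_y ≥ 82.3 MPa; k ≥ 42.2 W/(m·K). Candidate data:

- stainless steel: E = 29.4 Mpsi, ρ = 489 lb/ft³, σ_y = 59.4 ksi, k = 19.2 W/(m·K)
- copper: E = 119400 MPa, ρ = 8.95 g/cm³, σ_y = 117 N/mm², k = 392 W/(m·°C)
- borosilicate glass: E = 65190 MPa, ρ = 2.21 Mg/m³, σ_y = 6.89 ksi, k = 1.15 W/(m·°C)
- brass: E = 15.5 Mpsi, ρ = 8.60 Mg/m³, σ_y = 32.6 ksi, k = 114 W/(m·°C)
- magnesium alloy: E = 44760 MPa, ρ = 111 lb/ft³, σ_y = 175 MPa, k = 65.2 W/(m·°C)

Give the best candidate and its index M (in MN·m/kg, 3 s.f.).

Screen on constraints: σ_y ≥ 82.3 MPa; k ≥ 42.2 W/(m·K). Survivors: copper, brass, magnesium alloy.
Convert each candidate to consistent units, then evaluate M:
  copper: E = 119.4 GPa, ρ = 8950 kg/m³
  brass: E = 106.9 GPa, ρ = 8600 kg/m³
  magnesium alloy: E = 44.76 GPa, ρ = 1778 kg/m³
  magnesium alloy: M = 25.2 MN·m/kg
  copper: M = 13.3 MN·m/kg
  brass: M = 12.4 MN·m/kg
Highest index: magnesium alloy.

magnesium alloy, M = 25.2 MN·m/kg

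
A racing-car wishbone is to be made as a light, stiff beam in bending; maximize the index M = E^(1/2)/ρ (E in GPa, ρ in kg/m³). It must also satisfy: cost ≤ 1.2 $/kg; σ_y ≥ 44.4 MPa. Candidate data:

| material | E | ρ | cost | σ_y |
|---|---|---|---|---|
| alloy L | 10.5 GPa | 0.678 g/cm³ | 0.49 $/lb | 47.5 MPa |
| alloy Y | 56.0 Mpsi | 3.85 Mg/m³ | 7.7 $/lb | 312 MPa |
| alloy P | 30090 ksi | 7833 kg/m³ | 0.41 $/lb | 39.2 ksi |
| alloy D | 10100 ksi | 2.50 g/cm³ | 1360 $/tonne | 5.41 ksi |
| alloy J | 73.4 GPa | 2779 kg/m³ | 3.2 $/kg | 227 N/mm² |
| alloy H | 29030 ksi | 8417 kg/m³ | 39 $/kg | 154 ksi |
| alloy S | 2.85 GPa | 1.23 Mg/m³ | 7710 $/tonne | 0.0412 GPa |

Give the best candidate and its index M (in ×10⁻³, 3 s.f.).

Screen on constraints: cost ≤ 1.2 $/kg; σ_y ≥ 44.4 MPa. Survivors: alloy L, alloy P.
Putting every candidate on a common basis:
  alloy L: E = 10.50 GPa, ρ = 678.0 kg/m³
  alloy P: E = 207.5 GPa, ρ = 7833 kg/m³
  alloy L: M = 4.78×10⁻³
  alloy P: M = 1.84×10⁻³
The maximum is for alloy L.

alloy L, M = 4.78×10⁻³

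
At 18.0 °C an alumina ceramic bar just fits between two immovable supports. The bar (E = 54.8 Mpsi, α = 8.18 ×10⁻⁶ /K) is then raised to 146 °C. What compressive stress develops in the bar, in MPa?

E = 54.8 Mpsi = 377.8 GPa.
ΔT = 128.0 K. Constrained thermal stress σ = E·α·ΔT = 377.8×10³ MPa × 8.18×10⁻⁶ × 128.0 = 396 MPa (compressive).

396 MPa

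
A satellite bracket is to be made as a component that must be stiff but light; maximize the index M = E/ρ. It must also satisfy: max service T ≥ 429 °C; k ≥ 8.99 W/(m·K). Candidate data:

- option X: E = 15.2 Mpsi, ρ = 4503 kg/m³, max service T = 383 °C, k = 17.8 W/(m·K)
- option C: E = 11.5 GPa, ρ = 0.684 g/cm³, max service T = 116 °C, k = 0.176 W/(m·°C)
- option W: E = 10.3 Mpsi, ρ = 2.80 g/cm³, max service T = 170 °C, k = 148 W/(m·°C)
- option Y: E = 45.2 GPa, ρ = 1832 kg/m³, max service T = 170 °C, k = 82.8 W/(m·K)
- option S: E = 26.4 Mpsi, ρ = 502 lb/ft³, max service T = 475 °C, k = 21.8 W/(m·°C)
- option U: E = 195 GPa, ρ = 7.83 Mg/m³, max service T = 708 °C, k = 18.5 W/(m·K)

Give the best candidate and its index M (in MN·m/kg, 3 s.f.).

option U, M = 24.9 MN·m/kg

Screen on constraints: max service T ≥ 429 °C; k ≥ 8.99 W/(m·K). Survivors: option S, option U.
After converting to SI:
  option S: E = 182.0 GPa, ρ = 8041 kg/m³
  option U: E = 195.0 GPa, ρ = 7830 kg/m³
  option U: M = 24.9 MN·m/kg
  option S: M = 22.6 MN·m/kg
Highest index: option U.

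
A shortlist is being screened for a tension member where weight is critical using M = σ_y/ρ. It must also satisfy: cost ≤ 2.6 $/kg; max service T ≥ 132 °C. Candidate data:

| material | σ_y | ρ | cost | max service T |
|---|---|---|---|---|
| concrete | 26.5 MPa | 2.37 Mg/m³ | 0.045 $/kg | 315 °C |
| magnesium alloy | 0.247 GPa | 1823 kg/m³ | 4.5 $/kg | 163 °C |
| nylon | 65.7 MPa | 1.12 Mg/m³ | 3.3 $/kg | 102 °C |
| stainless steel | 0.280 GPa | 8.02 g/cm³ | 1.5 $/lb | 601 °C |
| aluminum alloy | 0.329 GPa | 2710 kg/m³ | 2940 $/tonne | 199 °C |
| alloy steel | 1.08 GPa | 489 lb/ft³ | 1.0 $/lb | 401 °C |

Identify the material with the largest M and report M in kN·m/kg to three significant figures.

alloy steel, M = 138 kN·m/kg

Screen on constraints: cost ≤ 2.6 $/kg; max service T ≥ 132 °C. Survivors: concrete, alloy steel.
Normalizing units and computing the index:
  concrete: σ_y = 26.50 MPa, ρ = 2370 kg/m³
  alloy steel: σ_y = 1080 MPa, ρ = 7833 kg/m³
  alloy steel: M = 138 kN·m/kg
  concrete: M = 11.2 kN·m/kg
Alloy steel ranks first.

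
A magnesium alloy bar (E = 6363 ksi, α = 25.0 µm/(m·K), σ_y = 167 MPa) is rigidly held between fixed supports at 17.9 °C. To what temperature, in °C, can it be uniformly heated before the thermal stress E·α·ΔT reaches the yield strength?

E = 6363 ksi = 43.87 GPa.
E·α·ΔT = 167.0 MPa ⇒ ΔT = 167.0 / (43.87×10³ × 25.0×10⁻⁶) = 152.3 K.
T = 17.9 + 152.3 = 170.2 °C.

170 °C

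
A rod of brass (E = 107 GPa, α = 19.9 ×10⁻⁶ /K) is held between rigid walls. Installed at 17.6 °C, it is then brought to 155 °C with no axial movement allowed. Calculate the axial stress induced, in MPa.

ΔT = 137.4 K. Constrained thermal stress σ = E·α·ΔT = 107.0×10³ MPa × 19.9×10⁻⁶ × 137.4 = 293 MPa (compressive).

293 MPa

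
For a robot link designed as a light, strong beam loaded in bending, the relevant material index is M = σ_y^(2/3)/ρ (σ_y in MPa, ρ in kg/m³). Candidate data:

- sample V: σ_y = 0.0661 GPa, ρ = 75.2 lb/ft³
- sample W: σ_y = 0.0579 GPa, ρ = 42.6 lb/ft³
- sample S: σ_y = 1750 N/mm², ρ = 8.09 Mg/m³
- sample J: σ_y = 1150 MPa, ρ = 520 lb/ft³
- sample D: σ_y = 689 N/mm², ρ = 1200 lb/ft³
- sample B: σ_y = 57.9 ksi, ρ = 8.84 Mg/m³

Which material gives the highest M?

sample W

In SI units:
  sample V: σ_y = 66.10 MPa, ρ = 1205 kg/m³
  sample W: σ_y = 57.90 MPa, ρ = 682.4 kg/m³
  sample S: σ_y = 1750 MPa, ρ = 8090 kg/m³
  sample J: σ_y = 1150 MPa, ρ = 8330 kg/m³
  sample D: σ_y = 689.0 MPa, ρ = 19220 kg/m³
  sample B: σ_y = 399.2 MPa, ρ = 8840 kg/m³
  sample W: M = 21.9×10⁻³
  sample S: M = 18.0×10⁻³
  sample V: M = 13.6×10⁻³
  sample J: M = 13.2×10⁻³
  sample B: M = 6.13×10⁻³
  sample D: M = 4.06×10⁻³
The maximum is for sample W.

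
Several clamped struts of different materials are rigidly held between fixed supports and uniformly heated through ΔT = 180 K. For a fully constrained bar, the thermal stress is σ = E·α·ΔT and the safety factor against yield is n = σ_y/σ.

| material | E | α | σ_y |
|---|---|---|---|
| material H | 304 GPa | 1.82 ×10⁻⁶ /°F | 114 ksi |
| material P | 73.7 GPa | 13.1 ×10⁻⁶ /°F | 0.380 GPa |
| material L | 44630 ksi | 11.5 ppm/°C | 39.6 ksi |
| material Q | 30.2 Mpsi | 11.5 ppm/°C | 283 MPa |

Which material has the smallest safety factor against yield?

Per material, after unit conversion:
  material H: E = 304.0, α = 3.28, σ_y = 786.0 → σ = 179 MPa, n = 4.38
  material P: E = 73.70, α = 23.6, σ_y = 380.0 → σ = 313 MPa, n = 1.21
  material L: E = 307.7, α = 11.5, σ_y = 273.0 → σ = 637 MPa, n = 0.429
  material Q: E = 208.2, α = 11.5, σ_y = 283.0 → σ = 431 MPa, n = 0.657
Smallest n: material L with n = 0.429.

material L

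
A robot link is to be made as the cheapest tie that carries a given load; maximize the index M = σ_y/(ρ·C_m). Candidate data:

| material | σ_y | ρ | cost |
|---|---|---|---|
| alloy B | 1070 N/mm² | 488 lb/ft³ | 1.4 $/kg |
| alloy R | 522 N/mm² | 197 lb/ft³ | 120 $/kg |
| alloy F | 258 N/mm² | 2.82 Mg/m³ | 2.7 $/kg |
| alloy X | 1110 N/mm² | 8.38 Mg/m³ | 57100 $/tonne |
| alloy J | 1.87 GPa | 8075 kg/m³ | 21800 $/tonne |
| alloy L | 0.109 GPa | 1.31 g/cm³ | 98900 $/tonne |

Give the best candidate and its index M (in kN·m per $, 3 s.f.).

alloy B, M = 97.8 kN·m per $

Putting every candidate on a common basis:
  alloy B: σ_y = 1070 MPa, ρ = 7817 kg/m³, cost = 1.400 $/kg
  alloy R: σ_y = 522.0 MPa, ρ = 3156 kg/m³, cost = 120.0 $/kg
  alloy F: σ_y = 258.0 MPa, ρ = 2820 kg/m³, cost = 2.700 $/kg
  alloy X: σ_y = 1110 MPa, ρ = 8380 kg/m³, cost = 57.10 $/kg
  alloy J: σ_y = 1870 MPa, ρ = 8075 kg/m³, cost = 21.80 $/kg
  alloy L: σ_y = 109.0 MPa, ρ = 1310 kg/m³, cost = 98.90 $/kg
  alloy B: M = 97.8 kN·m per $
  alloy F: M = 33.9 kN·m per $
  alloy J: M = 10.6 kN·m per $
  alloy X: M = 2.32 kN·m per $
  alloy R: M = 1.38 kN·m per $
  alloy L: M = 0.841 kN·m per $
Alloy B has the largest M.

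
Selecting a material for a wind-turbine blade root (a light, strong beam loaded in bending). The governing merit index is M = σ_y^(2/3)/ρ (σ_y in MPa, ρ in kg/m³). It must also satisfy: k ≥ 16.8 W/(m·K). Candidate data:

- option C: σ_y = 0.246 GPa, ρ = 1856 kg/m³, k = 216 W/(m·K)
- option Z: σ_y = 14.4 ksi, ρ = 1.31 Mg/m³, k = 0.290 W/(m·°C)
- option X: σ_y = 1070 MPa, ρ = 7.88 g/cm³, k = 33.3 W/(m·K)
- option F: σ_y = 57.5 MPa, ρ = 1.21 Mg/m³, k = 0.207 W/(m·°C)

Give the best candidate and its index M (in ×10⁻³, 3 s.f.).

Screen on constraints: k ≥ 16.8 W/(m·K). Survivors: option C, option X.
Convert each candidate to consistent units, then evaluate M:
  option C: σ_y = 246.0 MPa, ρ = 1856 kg/m³
  option X: σ_y = 1070 MPa, ρ = 7880 kg/m³
  option C: M = 21.2×10⁻³
  option X: M = 13.3×10⁻³
Option C ranks first.

option C, M = 21.2×10⁻³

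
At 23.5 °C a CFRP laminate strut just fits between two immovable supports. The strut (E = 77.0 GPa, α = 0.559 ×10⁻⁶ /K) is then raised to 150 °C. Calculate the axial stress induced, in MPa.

ΔT = 126.5 K. Constrained thermal stress σ = E·α·ΔT = 77.00×10³ MPa × 0.559×10⁻⁶ × 126.5 = 5.44 MPa (compressive).

5.44 MPa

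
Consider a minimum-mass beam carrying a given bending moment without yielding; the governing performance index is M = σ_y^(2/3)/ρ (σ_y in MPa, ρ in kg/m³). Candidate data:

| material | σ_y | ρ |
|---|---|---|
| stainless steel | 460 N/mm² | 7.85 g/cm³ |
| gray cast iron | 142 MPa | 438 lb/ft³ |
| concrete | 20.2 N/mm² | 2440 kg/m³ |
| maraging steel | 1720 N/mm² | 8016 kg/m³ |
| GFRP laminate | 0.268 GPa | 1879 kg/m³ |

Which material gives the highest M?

Convert each candidate to consistent units, then evaluate M:
  stainless steel: σ_y = 460.0 MPa, ρ = 7850 kg/m³
  gray cast iron: σ_y = 142.0 MPa, ρ = 7016 kg/m³
  concrete: σ_y = 20.20 MPa, ρ = 2440 kg/m³
  maraging steel: σ_y = 1720 MPa, ρ = 8016 kg/m³
  GFRP laminate: σ_y = 268.0 MPa, ρ = 1879 kg/m³
  GFRP laminate: M = 22.1×10⁻³
  maraging steel: M = 17.9×10⁻³
  stainless steel: M = 7.59×10⁻³
  gray cast iron: M = 3.88×10⁻³
  concrete: M = 3.04×10⁻³
Highest index: GFRP laminate.

GFRP laminate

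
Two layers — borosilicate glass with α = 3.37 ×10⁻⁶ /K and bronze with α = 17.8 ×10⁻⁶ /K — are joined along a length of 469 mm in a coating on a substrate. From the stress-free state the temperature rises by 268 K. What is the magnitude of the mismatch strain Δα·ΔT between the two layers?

3.87×10⁻³

Δα = |3.37 − 17.8|×10⁻⁶/K = 14.4×10⁻⁶/K.
Mismatch strain = Δα·ΔT = 14.4×10⁻⁶ × 268.0 = 3.87×10⁻³.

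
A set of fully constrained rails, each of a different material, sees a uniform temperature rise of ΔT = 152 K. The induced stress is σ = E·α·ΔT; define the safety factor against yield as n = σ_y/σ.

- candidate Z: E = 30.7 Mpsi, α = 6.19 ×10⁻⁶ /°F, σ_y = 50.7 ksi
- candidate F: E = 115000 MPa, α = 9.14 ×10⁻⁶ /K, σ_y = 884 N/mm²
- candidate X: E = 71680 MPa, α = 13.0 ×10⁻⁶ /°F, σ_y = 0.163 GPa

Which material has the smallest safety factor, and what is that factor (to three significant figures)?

candidate X, n = 0.639

Converting E to GPa, α to ×10⁻⁶/K, σ_y to MPa, then σ and n for each:
  candidate Z: E = 211.7, α = 11.1, σ_y = 349.6 → σ = 358 MPa, n = 0.975
  candidate F: E = 115.0, α = 9.14, σ_y = 884.0 → σ = 160 MPa, n = 5.53
  candidate X: E = 71.68, α = 23.4, σ_y = 163.0 → σ = 255 MPa, n = 0.639
Smallest n: candidate X with n = 0.639.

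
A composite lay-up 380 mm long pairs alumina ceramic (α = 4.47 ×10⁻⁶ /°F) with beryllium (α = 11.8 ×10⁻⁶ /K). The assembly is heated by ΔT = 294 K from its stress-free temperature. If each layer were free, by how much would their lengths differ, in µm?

alumina ceramic: α = 4.47×10⁻⁶/°F × 9/5 = 8.05×10⁻⁶/K.
Δα = |8.05 − 11.8|×10⁻⁶/K = 3.75×10⁻⁶/K.
ΔL_mismatch = Δα·L·ΔT = 3.75×10⁻⁶ × 380.0 mm × 294.0 K = 419 µm.

419 µm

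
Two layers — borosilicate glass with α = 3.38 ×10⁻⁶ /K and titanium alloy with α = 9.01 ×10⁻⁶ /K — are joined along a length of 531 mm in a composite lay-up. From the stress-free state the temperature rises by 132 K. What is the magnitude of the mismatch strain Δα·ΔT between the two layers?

Δα = |3.38 − 9.01|×10⁻⁶/K = 5.63×10⁻⁶/K.
Mismatch strain = Δα·ΔT = 5.63×10⁻⁶ × 132.0 = 7.43×10⁻⁴.

7.43×10⁻⁴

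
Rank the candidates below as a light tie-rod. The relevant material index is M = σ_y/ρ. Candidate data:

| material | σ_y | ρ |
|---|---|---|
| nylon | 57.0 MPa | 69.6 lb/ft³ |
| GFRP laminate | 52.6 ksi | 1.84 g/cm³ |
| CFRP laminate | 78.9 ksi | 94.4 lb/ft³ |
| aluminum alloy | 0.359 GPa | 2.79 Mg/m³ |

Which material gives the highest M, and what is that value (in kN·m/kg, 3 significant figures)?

In SI units:
  nylon: σ_y = 57.00 MPa, ρ = 1115 kg/m³
  GFRP laminate: σ_y = 362.7 MPa, ρ = 1840 kg/m³
  CFRP laminate: σ_y = 544.0 MPa, ρ = 1512 kg/m³
  aluminum alloy: σ_y = 359.0 MPa, ρ = 2790 kg/m³
  CFRP laminate: M = 360 kN·m/kg
  GFRP laminate: M = 197 kN·m/kg
  aluminum alloy: M = 129 kN·m/kg
  nylon: M = 51.1 kN·m/kg
The maximum is for CFRP laminate.

CFRP laminate, M = 360 kN·m/kg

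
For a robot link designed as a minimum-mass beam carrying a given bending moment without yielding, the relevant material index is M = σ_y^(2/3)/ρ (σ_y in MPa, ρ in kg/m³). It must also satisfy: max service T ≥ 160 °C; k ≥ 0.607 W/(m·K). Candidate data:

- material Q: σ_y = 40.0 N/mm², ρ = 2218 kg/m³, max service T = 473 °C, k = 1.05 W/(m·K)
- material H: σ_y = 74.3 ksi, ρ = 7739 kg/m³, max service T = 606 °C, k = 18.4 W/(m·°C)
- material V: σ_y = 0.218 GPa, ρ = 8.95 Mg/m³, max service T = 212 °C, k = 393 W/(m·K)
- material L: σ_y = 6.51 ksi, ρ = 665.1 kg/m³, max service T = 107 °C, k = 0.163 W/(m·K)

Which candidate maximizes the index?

material H

Screen on constraints: max service T ≥ 160 °C; k ≥ 0.607 W/(m·K). Survivors: material Q, material H, material V.
Convert each candidate to consistent units, then evaluate M:
  material Q: σ_y = 40.00 MPa, ρ = 2218 kg/m³
  material H: σ_y = 512.3 MPa, ρ = 7739 kg/m³
  material V: σ_y = 218.0 MPa, ρ = 8950 kg/m³
  material H: M = 8.27×10⁻³
  material Q: M = 5.27×10⁻³
  material V: M = 4.05×10⁻³
Material H ranks first.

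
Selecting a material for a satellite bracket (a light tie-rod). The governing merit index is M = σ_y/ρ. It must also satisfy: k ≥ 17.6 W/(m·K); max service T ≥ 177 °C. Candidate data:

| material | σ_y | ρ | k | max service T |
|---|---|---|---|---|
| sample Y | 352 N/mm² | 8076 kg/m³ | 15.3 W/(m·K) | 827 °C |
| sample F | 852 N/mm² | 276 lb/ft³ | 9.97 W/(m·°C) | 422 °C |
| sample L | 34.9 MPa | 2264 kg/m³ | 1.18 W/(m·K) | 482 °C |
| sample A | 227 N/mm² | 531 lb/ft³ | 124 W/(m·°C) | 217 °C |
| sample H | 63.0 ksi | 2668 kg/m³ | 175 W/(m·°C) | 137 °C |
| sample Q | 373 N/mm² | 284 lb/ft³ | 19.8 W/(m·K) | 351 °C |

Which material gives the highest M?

Screen on constraints: k ≥ 17.6 W/(m·K); max service T ≥ 177 °C. Survivors: sample A, sample Q.
Convert each candidate to consistent units, then evaluate M:
  sample A: σ_y = 227.0 MPa, ρ = 8506 kg/m³
  sample Q: σ_y = 373.0 MPa, ρ = 4549 kg/m³
  sample Q: M = 82.0 kN·m/kg
  sample A: M = 26.7 kN·m/kg
The maximum is for sample Q.

sample Q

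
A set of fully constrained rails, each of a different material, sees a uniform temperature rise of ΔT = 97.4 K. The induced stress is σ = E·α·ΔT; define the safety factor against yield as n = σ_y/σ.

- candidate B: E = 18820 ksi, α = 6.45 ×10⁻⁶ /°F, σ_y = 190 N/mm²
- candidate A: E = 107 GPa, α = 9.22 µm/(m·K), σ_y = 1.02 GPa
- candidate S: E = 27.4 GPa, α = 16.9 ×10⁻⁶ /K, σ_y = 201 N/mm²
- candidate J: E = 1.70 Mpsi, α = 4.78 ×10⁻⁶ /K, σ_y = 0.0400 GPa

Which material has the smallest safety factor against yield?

candidate B

In consistent units (E in GPa, α in ×10⁻⁶/K, σ_y in MPa):
  candidate B: E = 129.8, α = 11.6, σ_y = 190.0 → σ = 147 MPa, n = 1.29
  candidate A: E = 107.0, α = 9.22, σ_y = 1020 → σ = 96.1 MPa, n = 10.6
  candidate S: E = 27.40, α = 16.9, σ_y = 201.0 → σ = 45.1 MPa, n = 4.46
  candidate J: E = 11.72, α = 4.78, σ_y = 40.00 → σ = 5.46 MPa, n = 7.33
Candidate B has the lowest safety factor, n = 1.29.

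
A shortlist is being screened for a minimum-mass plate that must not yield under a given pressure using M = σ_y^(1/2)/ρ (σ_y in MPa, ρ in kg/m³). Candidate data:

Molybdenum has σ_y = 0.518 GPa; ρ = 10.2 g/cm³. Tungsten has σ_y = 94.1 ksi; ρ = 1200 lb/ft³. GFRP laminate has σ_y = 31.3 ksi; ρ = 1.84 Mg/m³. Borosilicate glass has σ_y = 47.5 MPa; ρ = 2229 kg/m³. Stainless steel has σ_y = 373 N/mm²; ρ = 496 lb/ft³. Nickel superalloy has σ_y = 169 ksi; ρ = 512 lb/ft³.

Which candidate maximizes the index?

After converting to SI:
  molybdenum: σ_y = 518.0 MPa, ρ = 10200 kg/m³
  tungsten: σ_y = 648.8 MPa, ρ = 19220 kg/m³
  GFRP laminate: σ_y = 215.8 MPa, ρ = 1840 kg/m³
  borosilicate glass: σ_y = 47.50 MPa, ρ = 2229 kg/m³
  stainless steel: σ_y = 373.0 MPa, ρ = 7945 kg/m³
  nickel superalloy: σ_y = 1165 MPa, ρ = 8201 kg/m³
  GFRP laminate: M = 7.98×10⁻³
  nickel superalloy: M = 4.16×10⁻³
  borosilicate glass: M = 3.09×10⁻³
  stainless steel: M = 2.43×10⁻³
  molybdenum: M = 2.23×10⁻³
  tungsten: M = 1.33×10⁻³
GFRP laminate ranks first.

GFRP laminate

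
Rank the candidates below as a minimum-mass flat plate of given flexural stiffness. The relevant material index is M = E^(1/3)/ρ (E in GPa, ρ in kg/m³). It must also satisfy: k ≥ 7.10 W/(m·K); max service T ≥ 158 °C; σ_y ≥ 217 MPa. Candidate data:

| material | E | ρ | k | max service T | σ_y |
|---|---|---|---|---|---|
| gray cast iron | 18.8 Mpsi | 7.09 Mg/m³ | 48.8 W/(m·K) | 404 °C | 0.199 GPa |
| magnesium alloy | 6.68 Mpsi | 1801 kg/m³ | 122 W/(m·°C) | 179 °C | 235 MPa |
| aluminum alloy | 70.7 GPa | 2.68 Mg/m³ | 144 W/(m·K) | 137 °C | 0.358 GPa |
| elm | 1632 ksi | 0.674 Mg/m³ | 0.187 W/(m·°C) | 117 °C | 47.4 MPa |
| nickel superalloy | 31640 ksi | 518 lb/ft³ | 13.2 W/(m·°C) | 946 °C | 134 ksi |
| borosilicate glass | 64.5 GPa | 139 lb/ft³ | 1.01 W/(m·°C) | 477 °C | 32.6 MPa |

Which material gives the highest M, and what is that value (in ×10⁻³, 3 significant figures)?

magnesium alloy, M = 1.99×10⁻³

Screen on constraints: k ≥ 7.10 W/(m·K); max service T ≥ 158 °C; σ_y ≥ 217 MPa. Survivors: magnesium alloy, nickel superalloy.
In SI units:
  magnesium alloy: E = 46.06 GPa, ρ = 1801 kg/m³
  nickel superalloy: E = 218.2 GPa, ρ = 8298 kg/m³
  magnesium alloy: M = 1.99×10⁻³
  nickel superalloy: M = 0.725×10⁻³
Magnesium alloy has the largest M.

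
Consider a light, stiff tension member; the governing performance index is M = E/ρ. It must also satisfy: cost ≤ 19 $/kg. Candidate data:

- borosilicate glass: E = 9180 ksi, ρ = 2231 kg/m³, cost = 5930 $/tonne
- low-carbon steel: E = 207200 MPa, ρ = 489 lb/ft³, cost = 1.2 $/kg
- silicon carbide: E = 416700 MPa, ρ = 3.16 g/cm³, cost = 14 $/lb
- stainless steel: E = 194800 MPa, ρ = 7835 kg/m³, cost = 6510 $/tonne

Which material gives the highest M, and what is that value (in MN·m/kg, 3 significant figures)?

borosilicate glass, M = 28.4 MN·m/kg

Screen on constraints: cost ≤ 19 $/kg. Survivors: borosilicate glass, low-carbon steel, stainless steel.
In SI units:
  borosilicate glass: E = 63.29 GPa, ρ = 2231 kg/m³
  low-carbon steel: E = 207.2 GPa, ρ = 7833 kg/m³
  stainless steel: E = 194.8 GPa, ρ = 7835 kg/m³
  borosilicate glass: M = 28.4 MN·m/kg
  low-carbon steel: M = 26.5 MN·m/kg
  stainless steel: M = 24.9 MN·m/kg
Borosilicate glass ranks first.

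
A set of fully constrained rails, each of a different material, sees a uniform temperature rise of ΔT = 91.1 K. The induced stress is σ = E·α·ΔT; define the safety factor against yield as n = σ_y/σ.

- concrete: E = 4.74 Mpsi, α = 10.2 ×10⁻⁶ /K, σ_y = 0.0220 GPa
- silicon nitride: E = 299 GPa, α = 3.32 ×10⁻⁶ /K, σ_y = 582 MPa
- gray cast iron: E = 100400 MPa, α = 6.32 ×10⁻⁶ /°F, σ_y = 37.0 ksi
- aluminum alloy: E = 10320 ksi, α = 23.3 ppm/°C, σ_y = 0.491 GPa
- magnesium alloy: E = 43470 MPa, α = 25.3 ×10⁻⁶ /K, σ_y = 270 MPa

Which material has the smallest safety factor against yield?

Converting E to GPa, α to ×10⁻⁶/K, σ_y to MPa, then σ and n for each:
  concrete: E = 32.68, α = 10.2, σ_y = 22.00 → σ = 30.4 MPa, n = 0.724
  silicon nitride: E = 299.0, α = 3.32, σ_y = 582.0 → σ = 90.4 MPa, n = 6.44
  gray cast iron: E = 100.4, α = 11.4, σ_y = 255.1 → σ = 104 MPa, n = 2.45
  aluminum alloy: E = 71.15, α = 23.3, σ_y = 491.0 → σ = 151 MPa, n = 3.25
  magnesium alloy: E = 43.47, α = 25.3, σ_y = 270.0 → σ = 100 MPa, n = 2.69
The minimum is concrete at n = 0.724.

concrete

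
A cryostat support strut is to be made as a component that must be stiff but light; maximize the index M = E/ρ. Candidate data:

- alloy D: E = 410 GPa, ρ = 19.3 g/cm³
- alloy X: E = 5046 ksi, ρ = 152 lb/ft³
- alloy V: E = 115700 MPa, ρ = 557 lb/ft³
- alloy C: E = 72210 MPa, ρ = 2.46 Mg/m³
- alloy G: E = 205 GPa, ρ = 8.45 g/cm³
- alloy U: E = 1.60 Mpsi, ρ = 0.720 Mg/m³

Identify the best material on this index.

After converting to SI:
  alloy D: E = 410.0 GPa, ρ = 19300 kg/m³
  alloy X: E = 34.79 GPa, ρ = 2435 kg/m³
  alloy V: E = 115.7 GPa, ρ = 8922 kg/m³
  alloy C: E = 72.21 GPa, ρ = 2460 kg/m³
  alloy G: E = 205.0 GPa, ρ = 8450 kg/m³
  alloy U: E = 11.03 GPa, ρ = 720.0 kg/m³
  alloy C: M = 29.4 MN·m/kg
  alloy G: M = 24.3 MN·m/kg
  alloy D: M = 21.2 MN·m/kg
  alloy U: M = 15.3 MN·m/kg
  alloy X: M = 14.3 MN·m/kg
  alloy V: M = 13.0 MN·m/kg
Highest index: alloy C.

alloy C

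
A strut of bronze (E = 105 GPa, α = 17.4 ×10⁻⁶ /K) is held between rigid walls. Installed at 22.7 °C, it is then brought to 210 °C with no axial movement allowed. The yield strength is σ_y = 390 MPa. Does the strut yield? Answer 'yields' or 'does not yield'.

ΔT = 187.3 K. Constrained thermal stress σ = E·α·ΔT = 105.0×10³ MPa × 17.4×10⁻⁶ × 187.3 = 342 MPa (compressive).
Compare to σ_y = 390 MPa: σ < σ_y, so it does not yield.

does not yield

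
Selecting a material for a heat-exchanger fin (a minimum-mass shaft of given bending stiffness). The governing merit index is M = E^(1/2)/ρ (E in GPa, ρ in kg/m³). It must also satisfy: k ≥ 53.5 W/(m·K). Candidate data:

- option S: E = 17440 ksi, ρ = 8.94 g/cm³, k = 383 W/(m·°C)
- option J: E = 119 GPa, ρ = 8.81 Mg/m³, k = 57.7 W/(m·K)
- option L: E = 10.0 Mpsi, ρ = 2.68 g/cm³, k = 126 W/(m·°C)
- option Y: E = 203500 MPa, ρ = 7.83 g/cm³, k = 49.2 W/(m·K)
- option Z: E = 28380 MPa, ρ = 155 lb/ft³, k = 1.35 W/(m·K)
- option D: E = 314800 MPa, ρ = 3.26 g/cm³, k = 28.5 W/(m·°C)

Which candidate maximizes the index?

option L

Screen on constraints: k ≥ 53.5 W/(m·K). Survivors: option S, option J, option L.
Normalizing units and computing the index:
  option S: E = 120.2 GPa, ρ = 8940 kg/m³
  option J: E = 119.0 GPa, ρ = 8810 kg/m³
  option L: E = 68.95 GPa, ρ = 2680 kg/m³
  option L: M = 3.10×10⁻³
  option J: M = 1.24×10⁻³
  option S: M = 1.23×10⁻³
The maximum is for option L.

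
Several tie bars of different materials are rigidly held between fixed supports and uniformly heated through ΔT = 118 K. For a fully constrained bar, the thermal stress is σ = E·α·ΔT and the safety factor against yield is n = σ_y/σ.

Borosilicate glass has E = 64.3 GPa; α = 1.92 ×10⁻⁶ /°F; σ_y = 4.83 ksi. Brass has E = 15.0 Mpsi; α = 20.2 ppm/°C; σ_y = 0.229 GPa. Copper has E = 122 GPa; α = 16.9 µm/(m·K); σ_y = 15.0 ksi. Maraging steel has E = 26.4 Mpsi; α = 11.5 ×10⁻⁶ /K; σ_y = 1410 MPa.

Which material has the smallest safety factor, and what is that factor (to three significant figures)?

copper, n = 0.425

In consistent units (E in GPa, α in ×10⁻⁶/K, σ_y in MPa):
  borosilicate glass: E = 64.30, α = 3.46, σ_y = 33.30 → σ = 26.2 MPa, n = 1.27
  brass: E = 103.4, α = 20.2, σ_y = 229.0 → σ = 247 MPa, n = 0.929
  copper: E = 122.0, α = 16.9, σ_y = 103.4 → σ = 243 MPa, n = 0.425
  maraging steel: E = 182.0, α = 11.5, σ_y = 1410 → σ = 247 MPa, n = 5.71
Copper has the lowest safety factor, n = 0.425.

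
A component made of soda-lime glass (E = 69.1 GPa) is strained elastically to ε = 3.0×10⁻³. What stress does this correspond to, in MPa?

207 MPa

σ = E·ε = 69100 MPa × 3.0×10⁻³ = 207 MPa.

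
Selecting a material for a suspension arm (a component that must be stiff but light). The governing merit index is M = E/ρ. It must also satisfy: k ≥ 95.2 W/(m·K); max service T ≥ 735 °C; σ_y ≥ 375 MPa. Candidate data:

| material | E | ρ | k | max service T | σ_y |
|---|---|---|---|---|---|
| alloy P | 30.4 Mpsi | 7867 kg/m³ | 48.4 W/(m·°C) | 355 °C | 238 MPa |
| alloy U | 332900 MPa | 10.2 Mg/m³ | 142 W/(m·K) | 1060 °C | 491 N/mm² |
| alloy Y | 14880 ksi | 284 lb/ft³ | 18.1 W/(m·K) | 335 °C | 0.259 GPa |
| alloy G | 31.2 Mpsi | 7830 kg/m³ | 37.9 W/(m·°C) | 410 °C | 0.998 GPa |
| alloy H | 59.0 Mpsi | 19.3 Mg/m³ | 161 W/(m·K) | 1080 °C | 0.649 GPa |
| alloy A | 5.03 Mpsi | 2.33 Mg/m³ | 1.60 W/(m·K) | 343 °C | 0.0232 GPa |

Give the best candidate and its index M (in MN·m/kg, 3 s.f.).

Screen on constraints: k ≥ 95.2 W/(m·K); max service T ≥ 735 °C; σ_y ≥ 375 MPa. Survivors: alloy U, alloy H.
After converting to SI:
  alloy U: E = 332.9 GPa, ρ = 10200 kg/m³
  alloy H: E = 406.8 GPa, ρ = 19300 kg/m³
  alloy U: M = 32.6 MN·m/kg
  alloy H: M = 21.1 MN·m/kg
Alloy U has the largest M.

alloy U, M = 32.6 MN·m/kg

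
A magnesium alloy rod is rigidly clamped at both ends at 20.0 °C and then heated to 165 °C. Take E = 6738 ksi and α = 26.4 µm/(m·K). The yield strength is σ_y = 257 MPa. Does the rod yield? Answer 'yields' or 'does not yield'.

does not yield

E = 6738 ksi = 46.46 GPa.
ΔT = 145.0 K. Constrained thermal stress σ = E·α·ΔT = 46.46×10³ MPa × 26.4×10⁻⁶ × 145.0 = 178 MPa (compressive).
Compare to σ_y = 257 MPa: σ < σ_y, so it does not yield.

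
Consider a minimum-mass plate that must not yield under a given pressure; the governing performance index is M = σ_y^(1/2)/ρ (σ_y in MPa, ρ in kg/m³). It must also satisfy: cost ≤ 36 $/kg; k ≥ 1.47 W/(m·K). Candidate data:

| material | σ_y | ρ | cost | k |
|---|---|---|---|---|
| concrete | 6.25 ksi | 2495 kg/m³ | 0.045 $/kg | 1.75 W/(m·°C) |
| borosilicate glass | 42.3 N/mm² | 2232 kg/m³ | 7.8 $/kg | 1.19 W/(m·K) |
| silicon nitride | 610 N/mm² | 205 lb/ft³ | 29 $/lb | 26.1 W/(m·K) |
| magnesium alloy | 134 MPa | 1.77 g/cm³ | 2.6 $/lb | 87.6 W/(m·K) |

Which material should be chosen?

magnesium alloy

Screen on constraints: cost ≤ 36 $/kg; k ≥ 1.47 W/(m·K). Survivors: concrete, magnesium alloy.
In SI units:
  concrete: σ_y = 43.09 MPa, ρ = 2495 kg/m³
  magnesium alloy: σ_y = 134.0 MPa, ρ = 1770 kg/m³
  magnesium alloy: M = 6.54×10⁻³
  concrete: M = 2.63×10⁻³
Magnesium alloy ranks first.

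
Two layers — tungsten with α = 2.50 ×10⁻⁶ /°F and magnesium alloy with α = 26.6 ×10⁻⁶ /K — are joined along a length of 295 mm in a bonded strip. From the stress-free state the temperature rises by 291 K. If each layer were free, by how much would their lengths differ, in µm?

1900 µm

tungsten: α = 2.50×10⁻⁶/°F × 9/5 = 4.50×10⁻⁶/K.
Δα = |4.50 − 26.6|×10⁻⁶/K = 22.1×10⁻⁶/K.
ΔL_mismatch = Δα·L·ΔT = 22.1×10⁻⁶ × 295.0 mm × 291.0 K = 1900 µm.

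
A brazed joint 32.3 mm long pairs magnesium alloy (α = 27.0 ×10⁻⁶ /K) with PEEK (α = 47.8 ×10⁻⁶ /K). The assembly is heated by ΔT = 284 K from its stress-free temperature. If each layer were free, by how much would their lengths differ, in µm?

Δα = |27.0 − 47.8|×10⁻⁶/K = 20.8×10⁻⁶/K.
ΔL_mismatch = Δα·L·ΔT = 20.8×10⁻⁶ × 32.3 mm × 284.0 K = 191 µm.

191 µm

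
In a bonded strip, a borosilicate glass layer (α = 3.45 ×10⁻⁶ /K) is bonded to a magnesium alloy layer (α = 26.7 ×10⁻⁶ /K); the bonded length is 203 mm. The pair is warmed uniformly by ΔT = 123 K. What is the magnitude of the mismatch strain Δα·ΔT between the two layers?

Δα = |3.45 − 26.7|×10⁻⁶/K = 23.2×10⁻⁶/K.
Mismatch strain = Δα·ΔT = 23.2×10⁻⁶ × 123.0 = 2.86×10⁻³.

2.86×10⁻³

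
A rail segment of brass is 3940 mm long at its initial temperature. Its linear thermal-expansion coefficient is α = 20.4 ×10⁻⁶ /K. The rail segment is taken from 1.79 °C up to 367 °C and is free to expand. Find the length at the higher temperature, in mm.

ΔT = 367 − 1.79 = 365.2 K.
ΔL = α·L₀·ΔT = 20.4×10⁻⁶ × 3940 mm × 365.2 K = 29.4 mm.
L = L₀ + ΔL = 3940 + 29.4 = 3969.4 mm.

3969.4 mm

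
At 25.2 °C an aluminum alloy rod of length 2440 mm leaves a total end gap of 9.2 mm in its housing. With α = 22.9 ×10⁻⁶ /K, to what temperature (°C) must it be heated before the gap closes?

α·L₀·ΔT = 9.2 mm ⇒ ΔT = 9.2 / (22.9×10⁻⁶ × 2440.0) = 164.7 K.
T = 25.2 + 164.7 = 189.9 °C.

190 °C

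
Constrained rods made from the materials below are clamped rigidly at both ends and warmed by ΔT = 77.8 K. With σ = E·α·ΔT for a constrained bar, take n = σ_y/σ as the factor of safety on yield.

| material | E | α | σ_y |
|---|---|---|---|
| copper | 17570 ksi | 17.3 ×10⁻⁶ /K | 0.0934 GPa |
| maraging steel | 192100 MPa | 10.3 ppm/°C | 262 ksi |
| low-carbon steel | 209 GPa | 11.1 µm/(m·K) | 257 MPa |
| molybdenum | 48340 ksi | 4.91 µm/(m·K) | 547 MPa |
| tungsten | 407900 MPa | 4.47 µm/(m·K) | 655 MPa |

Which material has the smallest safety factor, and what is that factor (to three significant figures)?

copper, n = 0.573

With everything in SI (GPa, ×10⁻⁶/K, MPa):
  copper: E = 121.1, α = 17.3, σ_y = 93.40 → σ = 163 MPa, n = 0.573
  maraging steel: E = 192.1, α = 10.3, σ_y = 1806 → σ = 154 MPa, n = 11.7
  low-carbon steel: E = 209.0, α = 11.1, σ_y = 257.0 → σ = 180 MPa, n = 1.42
  molybdenum: E = 333.3, α = 4.91, σ_y = 547.0 → σ = 127 MPa, n = 4.30
  tungsten: E = 407.9, α = 4.47, σ_y = 655.0 → σ = 142 MPa, n = 4.62
The minimum is copper at n = 0.573.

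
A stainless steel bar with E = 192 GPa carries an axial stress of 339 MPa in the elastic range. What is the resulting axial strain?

1.77×10⁻³

ε = σ/E = 339 / 192000 = 1.77×10⁻³.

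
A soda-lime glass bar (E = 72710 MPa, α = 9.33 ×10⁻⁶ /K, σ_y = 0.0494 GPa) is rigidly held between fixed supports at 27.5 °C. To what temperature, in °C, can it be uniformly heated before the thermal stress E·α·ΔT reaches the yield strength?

E = 72710 MPa = 72.71 GPa.
σ_y = 0.0494 GPa = 49.40 MPa.
E·α·ΔT = 49.40 MPa ⇒ ΔT = 49.40 / (72.71×10³ × 9.33×10⁻⁶) = 72.82 K.
T = 27.5 + 72.82 = 100.3 °C.

100 °C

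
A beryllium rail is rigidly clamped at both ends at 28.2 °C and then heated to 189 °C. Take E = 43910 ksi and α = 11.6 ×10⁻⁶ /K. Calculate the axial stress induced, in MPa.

565 MPa

E = 43910 ksi = 302.7 GPa.
ΔT = 160.8 K. Constrained thermal stress σ = E·α·ΔT = 302.7×10³ MPa × 11.6×10⁻⁶ × 160.8 = 565 MPa (compressive).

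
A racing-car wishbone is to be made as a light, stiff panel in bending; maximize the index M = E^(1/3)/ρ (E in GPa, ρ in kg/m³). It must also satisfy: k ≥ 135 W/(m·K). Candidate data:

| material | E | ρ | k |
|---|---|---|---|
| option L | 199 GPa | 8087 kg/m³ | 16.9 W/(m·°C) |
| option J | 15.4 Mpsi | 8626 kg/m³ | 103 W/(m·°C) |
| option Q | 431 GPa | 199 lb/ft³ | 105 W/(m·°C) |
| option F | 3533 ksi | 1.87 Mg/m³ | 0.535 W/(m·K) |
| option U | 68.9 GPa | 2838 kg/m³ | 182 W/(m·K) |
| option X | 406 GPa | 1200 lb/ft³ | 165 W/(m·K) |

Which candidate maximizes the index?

Screen on constraints: k ≥ 135 W/(m·K). Survivors: option U, option X.
Convert each candidate to consistent units, then evaluate M:
  option U: E = 68.90 GPa, ρ = 2838 kg/m³
  option X: E = 406.0 GPa, ρ = 19220 kg/m³
  option U: M = 1.44×10⁻³
  option X: M = 0.385×10⁻³
Option U ranks first.

option U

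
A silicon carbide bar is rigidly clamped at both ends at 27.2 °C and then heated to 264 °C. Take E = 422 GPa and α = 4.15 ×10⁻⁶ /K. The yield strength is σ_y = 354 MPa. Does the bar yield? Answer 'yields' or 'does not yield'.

yields

ΔT = 236.8 K. Constrained thermal stress σ = E·α·ΔT = 422.0×10³ MPa × 4.15×10⁻⁶ × 236.8 = 415 MPa (compressive).
Compare to σ_y = 354 MPa: σ ≥ σ_y, so it yields.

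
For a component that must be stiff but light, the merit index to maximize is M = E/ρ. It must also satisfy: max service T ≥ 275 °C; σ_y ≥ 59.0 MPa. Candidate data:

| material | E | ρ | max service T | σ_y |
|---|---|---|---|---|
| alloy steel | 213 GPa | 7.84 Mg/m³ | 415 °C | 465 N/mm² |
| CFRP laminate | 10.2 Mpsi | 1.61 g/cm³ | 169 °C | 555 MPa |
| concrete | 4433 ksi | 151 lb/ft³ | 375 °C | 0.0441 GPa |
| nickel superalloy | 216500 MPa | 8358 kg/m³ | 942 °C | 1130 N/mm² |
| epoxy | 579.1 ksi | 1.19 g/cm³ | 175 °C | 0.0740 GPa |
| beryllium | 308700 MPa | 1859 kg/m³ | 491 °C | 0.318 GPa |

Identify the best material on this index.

Screen on constraints: max service T ≥ 275 °C; σ_y ≥ 59.0 MPa. Survivors: alloy steel, nickel superalloy, beryllium.
In SI units:
  alloy steel: E = 213.0 GPa, ρ = 7840 kg/m³
  nickel superalloy: E = 216.5 GPa, ρ = 8358 kg/m³
  beryllium: E = 308.7 GPa, ρ = 1859 kg/m³
  beryllium: M = 166 MN·m/kg
  alloy steel: M = 27.2 MN·m/kg
  nickel superalloy: M = 25.9 MN·m/kg
Highest index: beryllium.

beryllium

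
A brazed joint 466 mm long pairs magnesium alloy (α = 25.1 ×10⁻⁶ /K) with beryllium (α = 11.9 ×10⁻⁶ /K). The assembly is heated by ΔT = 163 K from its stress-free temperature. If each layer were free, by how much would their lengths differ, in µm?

1000 µm

Δα = |25.1 − 11.9|×10⁻⁶/K = 13.2×10⁻⁶/K.
ΔL_mismatch = Δα·L·ΔT = 13.2×10⁻⁶ × 466.0 mm × 163.0 K = 1000 µm.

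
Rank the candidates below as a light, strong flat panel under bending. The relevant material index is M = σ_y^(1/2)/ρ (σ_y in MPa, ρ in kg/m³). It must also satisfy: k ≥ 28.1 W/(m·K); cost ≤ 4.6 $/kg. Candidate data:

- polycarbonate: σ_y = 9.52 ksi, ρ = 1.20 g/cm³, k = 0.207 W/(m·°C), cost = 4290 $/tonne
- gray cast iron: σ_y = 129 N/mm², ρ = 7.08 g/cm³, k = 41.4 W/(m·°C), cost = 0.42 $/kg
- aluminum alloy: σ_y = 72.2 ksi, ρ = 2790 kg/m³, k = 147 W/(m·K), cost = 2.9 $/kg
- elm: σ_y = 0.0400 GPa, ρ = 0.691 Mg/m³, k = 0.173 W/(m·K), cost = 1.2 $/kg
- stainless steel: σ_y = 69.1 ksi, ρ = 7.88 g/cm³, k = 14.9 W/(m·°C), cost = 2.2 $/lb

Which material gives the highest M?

Screen on constraints: k ≥ 28.1 W/(m·K); cost ≤ 4.6 $/kg. Survivors: gray cast iron, aluminum alloy.
Putting every candidate on a common basis:
  gray cast iron: σ_y = 129.0 MPa, ρ = 7080 kg/m³
  aluminum alloy: σ_y = 497.8 MPa, ρ = 2790 kg/m³
  aluminum alloy: M = 8.00×10⁻³
  gray cast iron: M = 1.60×10⁻³
Highest index: aluminum alloy.

aluminum alloy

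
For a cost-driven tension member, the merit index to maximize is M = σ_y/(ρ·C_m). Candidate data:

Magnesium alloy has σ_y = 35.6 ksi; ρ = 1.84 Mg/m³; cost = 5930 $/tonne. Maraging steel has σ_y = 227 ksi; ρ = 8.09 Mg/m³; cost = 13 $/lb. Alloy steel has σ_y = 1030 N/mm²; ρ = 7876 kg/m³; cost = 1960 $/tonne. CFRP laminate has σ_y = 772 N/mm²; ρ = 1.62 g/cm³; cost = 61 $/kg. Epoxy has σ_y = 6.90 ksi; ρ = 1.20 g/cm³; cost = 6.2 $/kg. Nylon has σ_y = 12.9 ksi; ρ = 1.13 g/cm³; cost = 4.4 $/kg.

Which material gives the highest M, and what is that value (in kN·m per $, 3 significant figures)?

alloy steel, M = 66.7 kN·m per $

In SI units:
  magnesium alloy: σ_y = 245.5 MPa, ρ = 1840 kg/m³, cost = 5.930 $/kg
  maraging steel: σ_y = 1565 MPa, ρ = 8090 kg/m³, cost = 28.66 $/kg
  alloy steel: σ_y = 1030 MPa, ρ = 7876 kg/m³, cost = 1.960 $/kg
  CFRP laminate: σ_y = 772.0 MPa, ρ = 1620 kg/m³, cost = 61.00 $/kg
  epoxy: σ_y = 47.57 MPa, ρ = 1200 kg/m³, cost = 6.200 $/kg
  nylon: σ_y = 88.94 MPa, ρ = 1130 kg/m³, cost = 4.400 $/kg
  alloy steel: M = 66.7 kN·m per $
  magnesium alloy: M = 22.5 kN·m per $
  nylon: M = 17.9 kN·m per $
  CFRP laminate: M = 7.81 kN·m per $
  maraging steel: M = 6.75 kN·m per $
  epoxy: M = 6.39 kN·m per $
Alloy steel has the largest M.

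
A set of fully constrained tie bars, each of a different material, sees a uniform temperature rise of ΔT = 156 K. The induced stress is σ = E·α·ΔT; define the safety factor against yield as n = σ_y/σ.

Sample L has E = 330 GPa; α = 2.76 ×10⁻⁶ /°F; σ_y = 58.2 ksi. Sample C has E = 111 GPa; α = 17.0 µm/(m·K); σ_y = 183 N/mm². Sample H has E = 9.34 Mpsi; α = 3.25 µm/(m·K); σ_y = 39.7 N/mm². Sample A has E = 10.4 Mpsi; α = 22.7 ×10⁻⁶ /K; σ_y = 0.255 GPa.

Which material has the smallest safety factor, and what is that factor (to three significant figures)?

sample C, n = 0.622

Per material, after unit conversion:
  sample L: E = 330.0, α = 4.97, σ_y = 401.3 → σ = 256 MPa, n = 1.57
  sample C: E = 111.0, α = 17.0, σ_y = 183.0 → σ = 294 MPa, n = 0.622
  sample H: E = 64.40, α = 3.25, σ_y = 39.70 → σ = 32.6 MPa, n = 1.22
  sample A: E = 71.71, α = 22.7, σ_y = 255.0 → σ = 254 MPa, n = 1.00
Sample C has the lowest safety factor, n = 0.622.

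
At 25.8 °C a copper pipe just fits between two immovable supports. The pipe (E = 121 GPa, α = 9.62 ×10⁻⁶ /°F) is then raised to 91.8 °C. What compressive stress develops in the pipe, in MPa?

α = 9.62×10⁻⁶/°F × 9/5 = 17.3×10⁻⁶/K.
ΔT = 66.00 K. Constrained thermal stress σ = E·α·ΔT = 121.0×10³ MPa × 17.3×10⁻⁶ × 66.00 = 138 MPa (compressive).

138 MPa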